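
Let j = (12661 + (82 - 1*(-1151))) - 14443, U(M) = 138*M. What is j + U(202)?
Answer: 27327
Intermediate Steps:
j = -549 (j = (12661 + (82 + 1151)) - 14443 = (12661 + 1233) - 14443 = 13894 - 14443 = -549)
j + U(202) = -549 + 138*202 = -549 + 27876 = 27327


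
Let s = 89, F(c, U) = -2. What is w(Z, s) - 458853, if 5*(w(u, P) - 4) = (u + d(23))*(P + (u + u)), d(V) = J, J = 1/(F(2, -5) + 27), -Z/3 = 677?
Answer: 144368977/125 ≈ 1.1550e+6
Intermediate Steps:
Z = -2031 (Z = -3*677 = -2031)
J = 1/25 (J = 1/(-2 + 27) = 1/25 ≈ 0.040000)
d(V) = 1/25
w(u, P) = 4 + (1/25 + u)*(P + 2*u)/5 (w(u, P) = 4 + ((u + 1/25)*(P + (u + u)))/5 = 4 + ((1/25 + u)*(P + 2*u))/5 = 4 + (1/25 + u)*(P + 2*u)/5)
w(Z, s) - 458853 = (4 + (1/125)*89 + (⅖)*(-2031)² + (2/125)*(-2031) + (⅕)*89*(-2031)) - 458853 = (4 + 89/125 + (⅖)*4124961 - 4062/125 - 180759/5) - 458853 = (4 + 89/125 + 8249922/5 - 4062/125 - 180759/5) - 458853 = 201725602/125 - 458853 = 144368977/125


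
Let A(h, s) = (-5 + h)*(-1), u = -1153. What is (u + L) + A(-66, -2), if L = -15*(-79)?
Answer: 103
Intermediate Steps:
L = 1185
A(h, s) = 5 - h
(u + L) + A(-66, -2) = (-1153 + 1185) + (5 - 1*(-66)) = 32 + (5 + 66) = 32 + 71 = 103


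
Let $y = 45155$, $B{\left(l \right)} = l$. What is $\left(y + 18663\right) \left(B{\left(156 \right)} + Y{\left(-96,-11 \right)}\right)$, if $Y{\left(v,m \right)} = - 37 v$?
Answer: $236637144$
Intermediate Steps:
$\left(y + 18663\right) \left(B{\left(156 \right)} + Y{\left(-96,-11 \right)}\right) = \left(45155 + 18663\right) \left(156 - -3552\right) = 63818 \left(156 + 3552\right) = 63818 \cdot 3708 = 236637144$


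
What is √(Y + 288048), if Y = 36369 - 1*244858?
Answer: √79559 ≈ 282.06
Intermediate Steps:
Y = -208489 (Y = 36369 - 244858 = -208489)
√(Y + 288048) = √(-208489 + 288048) = √79559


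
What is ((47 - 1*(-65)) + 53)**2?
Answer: 27225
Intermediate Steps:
((47 - 1*(-65)) + 53)**2 = ((47 + 65) + 53)**2 = (112 + 53)**2 = 165**2 = 27225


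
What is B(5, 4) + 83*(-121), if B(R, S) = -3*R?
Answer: -10058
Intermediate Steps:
B(5, 4) + 83*(-121) = -3*5 + 83*(-121) = -15 - 10043 = -10058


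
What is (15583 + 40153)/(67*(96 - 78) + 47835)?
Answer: 55736/49041 ≈ 1.1365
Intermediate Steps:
(15583 + 40153)/(67*(96 - 78) + 47835) = 55736/(67*18 + 47835) = 55736/(1206 + 47835) = 55736/49041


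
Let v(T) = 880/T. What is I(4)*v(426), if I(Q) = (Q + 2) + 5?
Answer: 4840/213 ≈ 22.723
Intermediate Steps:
I(Q) = 7 + Q (I(Q) = (2 + Q) + 5 = 7 + Q)
I(4)*v(426) = (7 + 4)*(880/426) = 11*(880*(1/426)) = 11*(440/213) = 4840/213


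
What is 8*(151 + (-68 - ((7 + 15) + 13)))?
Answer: 384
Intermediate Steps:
8*(151 + (-68 - ((7 + 15) + 13))) = 8*(151 + (-68 - (22 + 13))) = 8*(151 + (-68 - 1*35)) = 8*(151 + (-68 - 35)) = 8*(151 - 103) = 8*48 = 384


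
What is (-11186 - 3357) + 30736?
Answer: 16193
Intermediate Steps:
(-11186 - 3357) + 30736 = -14543 + 30736 = 16193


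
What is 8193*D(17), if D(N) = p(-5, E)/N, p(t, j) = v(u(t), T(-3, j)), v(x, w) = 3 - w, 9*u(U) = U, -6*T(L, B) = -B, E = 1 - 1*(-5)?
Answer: 16386/17 ≈ 963.88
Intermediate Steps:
E = 6 (E = 1 + 5 = 6)
T(L, B) = B/6 (T(L, B) = -(-1)*B/6 = B/6)
u(U) = U/9
p(t, j) = 3 - j/6
D(N) = 2/N (D(N) = (3 - ⅙*6)/N = (3 - 1)/N = 2/N)
8193*D(17) = 8193*(2/17) = 16386/17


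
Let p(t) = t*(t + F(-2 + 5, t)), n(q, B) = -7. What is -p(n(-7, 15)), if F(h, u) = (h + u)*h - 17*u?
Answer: 700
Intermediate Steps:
F(h, u) = -17*u + h*(h + u) (F(h, u) = h*(h + u) - 17*u = -17*u + h*(h + u))
p(t) = t*(9 - 13*t) (p(t) = t*(t + ((-2 + 5)² - 17*t + (-2 + 5)*t)) = t*(t + (3² - 17*t + 3*t)) = t*(t + (9 - 17*t + 3*t)) = t*(t + (9 - 14*t)) = t*(9 - 13*t))
-p(n(-7, 15)) = -(-7)*(9 - 13*(-7)) = -(-7)*(9 + 91) = -(-7)*100 = -1*(-700) = 700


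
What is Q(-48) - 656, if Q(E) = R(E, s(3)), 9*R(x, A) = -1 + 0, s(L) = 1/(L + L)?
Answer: -5905/9 ≈ -656.11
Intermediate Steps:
s(L) = 1/(2*L)
R(x, A) = -⅑ (R(x, A) = (-1 + 0)/9 = (⅑)*(-1) = -⅑)
Q(E) = -⅑
Q(-48) - 656 = -⅑ - 656 = -5905/9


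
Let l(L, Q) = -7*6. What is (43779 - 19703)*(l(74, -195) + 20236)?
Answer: 486190744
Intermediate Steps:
l(L, Q) = -42
(43779 - 19703)*(l(74, -195) + 20236) = (43779 - 19703)*(-42 + 20236) = 24076*20194 = 486190744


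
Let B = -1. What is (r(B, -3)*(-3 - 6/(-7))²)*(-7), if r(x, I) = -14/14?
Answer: 225/7 ≈ 32.143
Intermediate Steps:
r(x, I) = -1 (r(x, I) = -14*1/14 = -1)
(r(B, -3)*(-3 - 6/(-7))²)*(-7) = -(-3 - 6/(-7))²*(-7) = -(-3 - 6*(-⅐))²*(-7) = -(-3 + 6/7)²*(-7) = -(-15/7)²*(-7) = -1*225/49*(-7) = -225/49*(-7) = 225/7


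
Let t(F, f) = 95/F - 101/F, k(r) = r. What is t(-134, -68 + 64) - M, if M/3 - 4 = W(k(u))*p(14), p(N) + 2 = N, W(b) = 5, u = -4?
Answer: -12861/67 ≈ -191.96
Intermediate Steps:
p(N) = -2 + N
M = 192 (M = 12 + 3*(5*(-2 + 14)) = 12 + 3*(5*12) = 12 + 3*60 = 12 + 180 = 192)
t(F, f) = -6/F
t(-134, -68 + 64) - M = -6/(-134) - 1*192 = -6*(-1/134) - 192 = 3/67 - 192 = -12861/67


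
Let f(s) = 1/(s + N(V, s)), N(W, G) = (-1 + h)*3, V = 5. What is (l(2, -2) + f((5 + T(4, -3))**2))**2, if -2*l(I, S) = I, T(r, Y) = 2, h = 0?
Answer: 2025/2116 ≈ 0.95699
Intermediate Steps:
l(I, S) = -I/2
N(W, G) = -3 (N(W, G) = (-1 + 0)*3 = -1*3 = -3)
f(s) = 1/(-3 + s) (f(s) = 1/(s - 3) = 1/(-3 + s))
(l(2, -2) + f((5 + T(4, -3))**2))**2 = (-1/2*2 + 1/(-3 + (5 + 2)**2))**2 = (-1 + 1/(-3 + 7**2))**2 = (-1 + 1/(-3 + 49))**2 = (-1 + 1/46)**2 = (-45/46)**2 = 2025/2116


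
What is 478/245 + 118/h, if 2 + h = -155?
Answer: 46136/38465 ≈ 1.1994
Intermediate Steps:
h = -157 (h = -2 - 155 = -157)
478/245 + 118/h = 478/245 + 118/(-157) = 478*(1/245) + 118*(-1/157) = 478/245 - 118/157 = 46136/38465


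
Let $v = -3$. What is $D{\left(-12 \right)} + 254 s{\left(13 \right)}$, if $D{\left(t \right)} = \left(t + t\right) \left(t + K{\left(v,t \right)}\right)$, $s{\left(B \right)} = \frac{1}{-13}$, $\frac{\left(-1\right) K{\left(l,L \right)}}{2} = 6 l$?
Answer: $- \frac{7742}{13} \approx -595.54$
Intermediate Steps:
$K{\left(l,L \right)} = - 12 l$ ($K{\left(l,L \right)} = - 2 \cdot 6 l = - 12 l$)
$s{\left(B \right)} = - \frac{1}{13}$
$D{\left(t \right)} = 2 t \left(36 + t\right)$ ($D{\left(t \right)} = \left(t + t\right) \left(t - -36\right) = 2 t \left(t + 36\right) = 2 t \left(36 + t\right)$)
$D{\left(-12 \right)} + 254 s{\left(13 \right)} = 2 \left(-12\right) \left(36 - 12\right) + 254 \left(- \frac{1}{13}\right) = 2 \left(-12\right) 24 - \frac{254}{13} = -576 - \frac{254}{13} = - \frac{7742}{13}$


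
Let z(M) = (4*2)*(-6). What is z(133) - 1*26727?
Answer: -26775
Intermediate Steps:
z(M) = -48 (z(M) = 8*(-6) = -48)
z(133) - 1*26727 = -48 - 1*26727 = -48 - 26727 = -26775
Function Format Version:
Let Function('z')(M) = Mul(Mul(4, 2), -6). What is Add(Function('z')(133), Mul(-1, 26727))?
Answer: -26775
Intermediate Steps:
Function('z')(M) = -48 (Function('z')(M) = Mul(8, -6) = -48)
Add(Function('z')(133), Mul(-1, 26727)) = Add(-48, Mul(-1, 26727)) = Add(-48, -26727) = -26775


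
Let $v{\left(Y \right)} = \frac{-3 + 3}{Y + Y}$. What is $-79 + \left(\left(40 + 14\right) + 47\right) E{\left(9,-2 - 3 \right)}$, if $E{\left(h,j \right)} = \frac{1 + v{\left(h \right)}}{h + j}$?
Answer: $- \frac{215}{4} \approx -53.75$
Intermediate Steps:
$v{\left(Y \right)} = 0$ ($v{\left(Y \right)} = \frac{0}{2 Y} = 0 \frac{1}{2 Y} = 0$)
$E{\left(h,j \right)} = \frac{1}{h + j}$ ($E{\left(h,j \right)} = \frac{1 + 0}{h + j} = 1 \frac{1}{h + j} = \frac{1}{h + j}$)
$-79 + \left(\left(40 + 14\right) + 47\right) E{\left(9,-2 - 3 \right)} = -79 + \frac{\left(40 + 14\right) + 47}{9 - 5} = -79 + \frac{54 + 47}{9 - 5} = -79 + \frac{101}{9 - 5} = -79 + \frac{101}{4} = - \frac{215}{4}$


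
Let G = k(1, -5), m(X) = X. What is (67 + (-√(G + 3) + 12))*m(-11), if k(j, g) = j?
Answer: -847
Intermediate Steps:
G = 1
(67 + (-√(G + 3) + 12))*m(-11) = (67 + (-√(1 + 3) + 12))*(-11) = (67 + (-√4 + 12))*(-11) = (67 + (-1*2 + 12))*(-11) = (67 + (-2 + 12))*(-11) = (67 + 10)*(-11) = 77*(-11) = -847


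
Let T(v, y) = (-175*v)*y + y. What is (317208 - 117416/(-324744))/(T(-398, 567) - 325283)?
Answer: 12876439021/1589899292562 ≈ 0.0080989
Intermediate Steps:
T(v, y) = y - 175*v*y (T(v, y) = -175*v*y + y = y - 175*v*y)
(317208 - 117416/(-324744))/(T(-398, 567) - 325283) = (317208 - 117416/(-324744))/(567*(1 - 175*(-398)) - 325283) = (317208 - 117416*(-1/324744))/(567*(1 + 69650) - 325283) = (317208 + 14677/40593)/(567*69651 - 325283) = 12876439021/(40593*(39492117 - 325283)) = (12876439021/40593)/39166834 = (12876439021/40593)*(1/39166834) = 12876439021/1589899292562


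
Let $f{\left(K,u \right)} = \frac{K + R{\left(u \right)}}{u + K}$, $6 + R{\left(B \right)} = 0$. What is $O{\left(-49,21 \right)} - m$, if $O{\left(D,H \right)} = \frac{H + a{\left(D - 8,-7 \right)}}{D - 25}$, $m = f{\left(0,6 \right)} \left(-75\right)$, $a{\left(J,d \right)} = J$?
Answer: $- \frac{2757}{37} \approx -74.514$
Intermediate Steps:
$R{\left(B \right)} = -6$ ($R{\left(B \right)} = -6 + 0 = -6$)
$f{\left(K,u \right)} = \frac{-6 + K}{K + u}$ ($f{\left(K,u \right)} = \frac{K - 6}{u + K} = \frac{-6 + K}{K + u}$)
$m = 75$ ($m = \frac{-6 + 0}{0 + 6} \left(-75\right) = \frac{1}{6} \left(-6\right) \left(-75\right) = \left(-1\right) \left(-75\right) = 75$)
$O{\left(D,H \right)} = \frac{-8 + D + H}{-25 + D}$ ($O{\left(D,H \right)} = \frac{H + \left(D - 8\right)}{D - 25} = \frac{H + \left(-8 + D\right)}{-25 + D} = \frac{-8 + D + H}{-25 + D}$)
$O{\left(-49,21 \right)} - m = \frac{-8 - 49 + 21}{-25 - 49} - 75 = \frac{1}{-74} \left(-36\right) - 75 = \left(- \frac{1}{74}\right) \left(-36\right) - 75 = \frac{18}{37} - 75 = - \frac{2757}{37}$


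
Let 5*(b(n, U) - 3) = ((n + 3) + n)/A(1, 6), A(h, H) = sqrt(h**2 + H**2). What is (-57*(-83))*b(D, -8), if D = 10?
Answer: 14193 + 108813*sqrt(37)/185 ≈ 17771.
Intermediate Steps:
A(h, H) = sqrt(H**2 + h**2)
b(n, U) = 3 + sqrt(37)*(3 + 2*n)/185 (b(n, U) = 3 + (((n + 3) + n)/(sqrt(6**2 + 1**2)))/5 = 3 + (((3 + n) + n)/(sqrt(36 + 1)))/5 = 3 + ((3 + 2*n)/(sqrt(37)))/5 = 3 + ((3 + 2*n)*(sqrt(37)/37))/5 = 3 + (sqrt(37)*(3 + 2*n)/37)/5 = 3 + sqrt(37)*(3 + 2*n)/185)
(-57*(-83))*b(D, -8) = (-57*(-83))*(sqrt(37)*(3 + 2*10 + 15*sqrt(37))/185) = 4731*(sqrt(37)*(3 + 20 + 15*sqrt(37))/185) = 4731*(sqrt(37)*(23 + 15*sqrt(37))/185) = 4731*sqrt(37)*(23 + 15*sqrt(37))/185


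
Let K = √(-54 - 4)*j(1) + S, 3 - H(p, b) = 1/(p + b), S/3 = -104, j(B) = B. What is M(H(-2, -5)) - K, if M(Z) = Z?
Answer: 2206/7 - I*√58 ≈ 315.14 - 7.6158*I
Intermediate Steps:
S = -312 (S = 3*(-104) = -312)
H(p, b) = 3 - 1/(b + p) (H(p, b) = 3 - 1/(p + b) = 3 - 1/(b + p))
K = -312 + I*√58 (K = √(-54 - 4)*1 - 312 = √(-58)*1 - 312 = (I*√58)*1 - 312 = I*√58 - 312 = -312 + I*√58 ≈ -312.0 + 7.6158*I)
M(H(-2, -5)) - K = (-1 + 3*(-5) + 3*(-2))/(-5 - 2) - (-312 + I*√58) = (-1 - 15 - 6)/(-7) + (312 - I*√58) = -⅐*(-22) + (312 - I*√58) = 22/7 + (312 - I*√58) = 2206/7 - I*√58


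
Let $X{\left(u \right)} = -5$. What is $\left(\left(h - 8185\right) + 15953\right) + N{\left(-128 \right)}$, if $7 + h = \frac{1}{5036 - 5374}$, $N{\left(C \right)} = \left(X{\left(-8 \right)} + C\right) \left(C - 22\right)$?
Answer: $\frac{9366317}{338} \approx 27711.0$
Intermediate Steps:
$N{\left(C \right)} = \left(-22 + C\right) \left(-5 + C\right)$ ($N{\left(C \right)} = \left(-5 + C\right) \left(C - 22\right) = \left(-5 + C\right) \left(-22 + C\right) = \left(-22 + C\right) \left(-5 + C\right)$)
$h = - \frac{2367}{338}$ ($h = -7 + \frac{1}{5036 - 5374} = -7 + \frac{1}{-338} = -7 - \frac{1}{338} = - \frac{2367}{338} \approx -7.003$)
$\left(\left(h - 8185\right) + 15953\right) + N{\left(-128 \right)} = \left(\left(- \frac{2367}{338} - 8185\right) + 15953\right) + \left(110 + \left(-128\right)^{2} - -3456\right) = \left(- \frac{2768897}{338} + 15953\right) + \left(110 + 16384 + 3456\right) = \frac{2623217}{338} + 19950 = \frac{9366317}{338}$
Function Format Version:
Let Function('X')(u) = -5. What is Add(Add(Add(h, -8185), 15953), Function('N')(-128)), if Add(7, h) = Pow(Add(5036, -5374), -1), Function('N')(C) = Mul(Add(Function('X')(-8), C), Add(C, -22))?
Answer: Rational(9366317, 338) ≈ 27711.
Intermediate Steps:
Function('N')(C) = Mul(Add(-22, C), Add(-5, C)) (Function('N')(C) = Mul(Add(-5, C), Add(C, -22)) = Mul(Add(-5, C), Add(-22, C)) = Mul(Add(-22, C), Add(-5, C)))
h = Rational(-2367, 338) (h = Add(-7, Pow(Add(5036, -5374), -1)) = Add(-7, Pow(-338, -1)) = Add(-7, Rational(-1, 338)) = Rational(-2367, 338) ≈ -7.0030)
Add(Add(Add(h, -8185), 15953), Function('N')(-128)) = Add(Add(Add(Rational(-2367, 338), -8185), 15953), Add(110, Pow(-128, 2), Mul(-27, -128))) = Add(Add(Rational(-2768897, 338), 15953), Add(110, 16384, 3456)) = Add(Rational(2623217, 338), 19950) = Rational(9366317, 338)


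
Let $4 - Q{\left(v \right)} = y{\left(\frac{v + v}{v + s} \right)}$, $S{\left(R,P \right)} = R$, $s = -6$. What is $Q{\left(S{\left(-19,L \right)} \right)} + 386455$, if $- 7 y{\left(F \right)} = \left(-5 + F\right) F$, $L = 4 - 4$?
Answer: $\frac{1690754819}{4375} \approx 3.8646 \cdot 10^{5}$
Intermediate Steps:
$L = 0$ ($L = 4 - 4 = 0$)
$y{\left(F \right)} = - \frac{F \left(-5 + F\right)}{7}$ ($y{\left(F \right)} = - \frac{\left(-5 + F\right) F}{7} = - \frac{F \left(-5 + F\right)}{7}$)
$Q{\left(v \right)} = 4 - \frac{2 v \left(5 - \frac{2 v}{-6 + v}\right)}{7 \left(-6 + v\right)}$ ($Q{\left(v \right)} = 4 - \frac{\frac{v + v}{v - 6} \left(5 - \frac{v + v}{v - 6}\right)}{7} = 4 - \frac{\frac{2 v}{-6 + v} \left(5 - \frac{2 v}{-6 + v}\right)}{7} = 4 - \frac{2 v \left(5 - \frac{2 v}{-6 + v}\right)}{7 \left(-6 + v\right)}$)
$Q{\left(S{\left(-19,L \right)} \right)} + 386455 = \frac{2 \left(14 \left(-6 - 19\right)^{2} + 3 \left(-19\right) \left(10 - -19\right)\right)}{7 \left(-6 - 19\right)^{2}} + 386455 = \frac{2 \left(14 \left(-25\right)^{2} + 3 \left(-19\right) \left(10 + 19\right)\right)}{7 \cdot 625} + 386455 = \frac{2}{7} \cdot \frac{1}{625} \left(14 \cdot 625 + 3 \left(-19\right) 29\right) + 386455 = \frac{2}{7} \cdot \frac{1}{625} \left(8750 - 1653\right) + 386455 = \frac{2}{7} \cdot \frac{1}{625} \cdot 7097 + 386455 = \frac{14194}{4375} + 386455 = \frac{1690754819}{4375}$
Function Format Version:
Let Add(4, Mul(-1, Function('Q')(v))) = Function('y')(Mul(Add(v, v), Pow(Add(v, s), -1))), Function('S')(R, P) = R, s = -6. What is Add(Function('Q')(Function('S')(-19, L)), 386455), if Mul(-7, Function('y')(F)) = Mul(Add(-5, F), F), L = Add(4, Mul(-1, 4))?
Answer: Rational(1690754819, 4375) ≈ 3.8646e+5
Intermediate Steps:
L = 0 (L = Add(4, -4) = 0)
Function('y')(F) = Mul(Rational(-1, 7), F, Add(-5, F)) (Function('y')(F) = Mul(Rational(-1, 7), Mul(Add(-5, F), F)) = Mul(Rational(-1, 7), Mul(F, Add(-5, F))) = Mul(Rational(-1, 7), F, Add(-5, F)))
Function('Q')(v) = Add(4, Mul(Rational(-2, 7), v, Pow(Add(-6, v), -1), Add(5, Mul(-2, v, Pow(Add(-6, v), -1))))) (Function('Q')(v) = Add(4, Mul(-1, Mul(Rational(1, 7), Mul(Add(v, v), Pow(Add(v, -6), -1)), Add(5, Mul(-1, Mul(Add(v, v), Pow(Add(v, -6), -1))))))) = Add(4, Mul(-1, Mul(Rational(1, 7), Mul(Mul(2, v), Pow(Add(-6, v), -1)), Add(5, Mul(-1, Mul(Mul(2, v), Pow(Add(-6, v), -1))))))) = Add(4, Mul(-1, Mul(Rational(1, 7), Mul(2, v, Pow(Add(-6, v), -1)), Add(5, Mul(-1, Mul(2, v, Pow(Add(-6, v), -1))))))) = Add(4, Mul(-1, Mul(Rational(1, 7), Mul(2, v, Pow(Add(-6, v), -1)), Add(5, Mul(-2, v, Pow(Add(-6, v), -1)))))) = Add(4, Mul(-1, Mul(Rational(2, 7), v, Pow(Add(-6, v), -1), Add(5, Mul(-2, v, Pow(Add(-6, v), -1)))))) = Add(4, Mul(Rational(-2, 7), v, Pow(Add(-6, v), -1), Add(5, Mul(-2, v, Pow(Add(-6, v), -1))))))
Add(Function('Q')(Function('S')(-19, L)), 386455) = Add(Mul(Rational(2, 7), Pow(Add(-6, -19), -2), Add(Mul(14, Pow(Add(-6, -19), 2)), Mul(3, -19, Add(10, Mul(-1, -19))))), 386455) = Add(Mul(Rational(2, 7), Pow(-25, -2), Add(Mul(14, Pow(-25, 2)), Mul(3, -19, Add(10, 19)))), 386455) = Add(Mul(Rational(2, 7), Rational(1, 625), Add(Mul(14, 625), Mul(3, -19, 29))), 386455) = Add(Mul(Rational(2, 7), Rational(1, 625), Add(8750, -1653)), 386455) = Add(Mul(Rational(2, 7), Rational(1, 625), 7097), 386455) = Add(Rational(14194, 4375), 386455) = Rational(1690754819, 4375)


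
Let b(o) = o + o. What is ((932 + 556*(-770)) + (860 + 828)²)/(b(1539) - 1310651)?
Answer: -2422156/1307573 ≈ -1.8524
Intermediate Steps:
b(o) = 2*o
((932 + 556*(-770)) + (860 + 828)²)/(b(1539) - 1310651) = ((932 + 556*(-770)) + (860 + 828)²)/(2*1539 - 1310651) = ((932 - 428120) + 1688²)/(3078 - 1310651) = (-427188 + 2849344)/(-1307573) = 2422156*(-1/1307573) = -2422156/1307573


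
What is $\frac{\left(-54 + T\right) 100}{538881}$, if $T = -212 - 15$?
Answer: $- \frac{28100}{538881} \approx -0.052145$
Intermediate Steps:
$T = -227$
$\frac{\left(-54 + T\right) 100}{538881} = \frac{\left(-54 - 227\right) 100}{538881} = \left(-281\right) 100 \cdot \frac{1}{538881} = \left(-28100\right) \frac{1}{538881} = - \frac{28100}{538881}$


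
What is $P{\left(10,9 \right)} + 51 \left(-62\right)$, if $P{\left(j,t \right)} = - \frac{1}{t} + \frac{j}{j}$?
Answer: $- \frac{28450}{9} \approx -3161.1$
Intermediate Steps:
$P{\left(j,t \right)} = 1 - \frac{1}{t}$ ($P{\left(j,t \right)} = - \frac{1}{t} + 1 = 1 - \frac{1}{t}$)
$P{\left(10,9 \right)} + 51 \left(-62\right) = \frac{-1 + 9}{9} + 51 \left(-62\right) = \frac{1}{9} \cdot 8 - 3162 = \frac{8}{9} - 3162 = - \frac{28450}{9}$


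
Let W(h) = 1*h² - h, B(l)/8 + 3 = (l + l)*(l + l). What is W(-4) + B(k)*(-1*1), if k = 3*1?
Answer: -244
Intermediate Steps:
k = 3
B(l) = -24 + 32*l² (B(l) = -24 + 8*((l + l)*(l + l)) = -24 + 8*((2*l)*(2*l)) = -24 + 8*(4*l²) = -24 + 32*l²)
W(h) = h² - h
W(-4) + B(k)*(-1*1) = -4*(-1 - 4) + (-24 + 32*3²)*(-1*1) = -4*(-5) + (-24 + 32*9)*(-1) = 20 + (-24 + 288)*(-1) = 20 + 264*(-1) = 20 - 264 = -244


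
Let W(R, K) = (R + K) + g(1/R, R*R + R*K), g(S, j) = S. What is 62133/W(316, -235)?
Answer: 19634028/25597 ≈ 767.04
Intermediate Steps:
W(R, K) = K + R + 1/R (W(R, K) = (R + K) + 1/R = (K + R) + 1/R = K + R + 1/R)
62133/W(316, -235) = 62133/(-235 + 316 + 1/316) = 62133/(25597/316) = 62133*(316/25597) = 19634028/25597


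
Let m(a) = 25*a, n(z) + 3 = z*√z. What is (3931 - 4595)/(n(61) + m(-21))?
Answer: 350592/51803 + 40504*√61/51803 ≈ 12.875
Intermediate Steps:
n(z) = -3 + z^(3/2) (n(z) = -3 + z*√z = -3 + z^(3/2))
(3931 - 4595)/(n(61) + m(-21)) = (3931 - 4595)/((-3 + 61^(3/2)) + 25*(-21)) = -664/((-3 + 61*√61) - 525) = -664/(-528 + 61*√61)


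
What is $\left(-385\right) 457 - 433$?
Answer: $-176378$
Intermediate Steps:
$\left(-385\right) 457 - 433 = -175945 - 433 = -176378$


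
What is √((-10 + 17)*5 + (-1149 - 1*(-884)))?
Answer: I*√230 ≈ 15.166*I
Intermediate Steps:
√((-10 + 17)*5 + (-1149 - 1*(-884))) = √(7*5 + (-1149 + 884)) = √(35 - 265) = √(-230) = I*√230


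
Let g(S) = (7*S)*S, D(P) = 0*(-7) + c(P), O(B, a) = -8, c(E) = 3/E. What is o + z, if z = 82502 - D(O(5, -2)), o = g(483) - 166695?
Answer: 12390643/8 ≈ 1.5488e+6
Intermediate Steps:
D(P) = 3/P (D(P) = 0*(-7) + 3/P = 0 + 3/P = 3/P)
g(S) = 7*S²
o = 1466328 (o = 7*483² - 166695 = 7*233289 - 166695 = 1633023 - 166695 = 1466328)
z = 660019/8 (z = 82502 - 3/(-8) = 82502 - 3*(-1)/8 = 82502 - 1*(-3/8) = 82502 + 3/8 = 660019/8 ≈ 82502.)
o + z = 1466328 + 660019/8 = 12390643/8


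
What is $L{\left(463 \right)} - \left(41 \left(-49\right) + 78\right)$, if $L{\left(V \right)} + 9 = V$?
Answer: $2385$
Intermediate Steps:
$L{\left(V \right)} = -9 + V$
$L{\left(463 \right)} - \left(41 \left(-49\right) + 78\right) = \left(-9 + 463\right) - \left(41 \left(-49\right) + 78\right) = 454 - \left(-2009 + 78\right) = 454 - -1931 = 454 + 1931 = 2385$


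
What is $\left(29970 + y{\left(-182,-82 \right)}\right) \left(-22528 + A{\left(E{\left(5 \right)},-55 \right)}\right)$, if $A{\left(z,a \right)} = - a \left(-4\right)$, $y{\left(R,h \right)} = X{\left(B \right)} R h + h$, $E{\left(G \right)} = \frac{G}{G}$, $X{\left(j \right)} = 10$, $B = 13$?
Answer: $-4074803744$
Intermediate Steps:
$E{\left(G \right)} = 1$
$y{\left(R,h \right)} = h + 10 R h$ ($y{\left(R,h \right)} = 10 R h + h = h + 10 R h$)
$A{\left(z,a \right)} = 4 a$
$\left(29970 + y{\left(-182,-82 \right)}\right) \left(-22528 + A{\left(E{\left(5 \right)},-55 \right)}\right) = \left(29970 - 82 \left(1 + 10 \left(-182\right)\right)\right) \left(-22528 + 4 \left(-55\right)\right) = \left(29970 - 82 \left(1 - 1820\right)\right) \left(-22528 - 220\right) = \left(29970 - -149158\right) \left(-22748\right) = \left(29970 + 149158\right) \left(-22748\right) = 179128 \left(-22748\right) = -4074803744$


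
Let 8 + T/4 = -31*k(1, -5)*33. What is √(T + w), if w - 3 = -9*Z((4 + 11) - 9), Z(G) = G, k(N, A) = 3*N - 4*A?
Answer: I*√94199 ≈ 306.92*I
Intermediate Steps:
k(N, A) = -4*A + 3*N
T = -94148 (T = -32 + 4*(-31*(-4*(-5) + 3*1)*33) = -32 + 4*(-31*(20 + 3)*33) = -32 + 4*(-31*23*33) = -32 + 4*(-713*33) = -32 + 4*(-23529) = -32 - 94116 = -94148)
w = -51 (w = 3 - 9*((4 + 11) - 9) = 3 - 9*(15 - 9) = 3 - 9*6 = 3 - 54 = -51)
√(T + w) = √(-94148 - 51) = √(-94199) = I*√94199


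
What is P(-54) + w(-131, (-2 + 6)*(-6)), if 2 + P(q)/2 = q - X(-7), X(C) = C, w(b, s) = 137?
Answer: 39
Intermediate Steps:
P(q) = 10 + 2*q (P(q) = -4 + 2*(q - 1*(-7)) = -4 + 2*(q + 7) = -4 + 2*(7 + q) = -4 + (14 + 2*q) = 10 + 2*q)
P(-54) + w(-131, (-2 + 6)*(-6)) = (10 + 2*(-54)) + 137 = (10 - 108) + 137 = -98 + 137 = 39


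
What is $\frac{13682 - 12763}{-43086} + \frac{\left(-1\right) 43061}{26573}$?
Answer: $- \frac{1879746833}{1144924278} \approx -1.6418$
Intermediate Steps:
$\frac{13682 - 12763}{-43086} + \frac{\left(-1\right) 43061}{26573} = \left(13682 - 12763\right) \left(- \frac{1}{43086}\right) - \frac{43061}{26573} = 919 \left(- \frac{1}{43086}\right) - \frac{43061}{26573} = - \frac{919}{43086} - \frac{43061}{26573} = - \frac{1879746833}{1144924278}$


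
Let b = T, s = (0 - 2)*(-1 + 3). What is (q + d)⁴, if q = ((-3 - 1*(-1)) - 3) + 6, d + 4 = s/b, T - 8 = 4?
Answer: 10000/81 ≈ 123.46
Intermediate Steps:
T = 12 (T = 8 + 4 = 12)
s = -4 (s = -2*2 = -4)
b = 12
d = -13/3 (d = -4 - 4/12 = -4 - 4*1/12 = -4 - ⅓ = -13/3 ≈ -4.3333)
q = 1 (q = ((-3 + 1) - 3) + 6 = (-2 - 3) + 6 = -5 + 6 = 1)
(q + d)⁴ = (1 - 13/3)⁴ = (-10/3)⁴ = 10000/81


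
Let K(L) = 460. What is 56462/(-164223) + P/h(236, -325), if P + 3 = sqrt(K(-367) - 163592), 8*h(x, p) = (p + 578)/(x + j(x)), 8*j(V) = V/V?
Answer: -944936627/41548419 + 3778*I*sqrt(40783)/253 ≈ -22.743 + 3015.7*I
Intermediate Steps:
j(V) = 1/8 (j(V) = (V/V)/8 = (1/8)*1 = 1/8)
h(x, p) = (578 + p)/(8*(1/8 + x)) (h(x, p) = ((p + 578)/(x + 1/8))/8 = ((578 + p)/(1/8 + x))/8 = (578 + p)/(8*(1/8 + x)))
P = -3 + 2*I*sqrt(40783) (P = -3 + sqrt(460 - 163592) = -3 + sqrt(-163132) = -3 + 2*I*sqrt(40783) ≈ -3.0 + 403.9*I)
56462/(-164223) + P/h(236, -325) = 56462/(-164223) + (-3 + 2*I*sqrt(40783))/(((578 - 325)/(1 + 8*236))) = 56462*(-1/164223) + (-3 + 2*I*sqrt(40783))/((253/(1 + 1888))) = -56462/164223 + (-3 + 2*I*sqrt(40783))/((253/1889)) = -56462/164223 + (-3 + 2*I*sqrt(40783))/(((1/1889)*253)) = -56462/164223 + (-3 + 2*I*sqrt(40783))/(253/1889) = -56462/164223 + (-3 + 2*I*sqrt(40783))*(1889/253) = -56462/164223 + (-5667/253 + 3778*I*sqrt(40783)/253) = -944936627/41548419 + 3778*I*sqrt(40783)/253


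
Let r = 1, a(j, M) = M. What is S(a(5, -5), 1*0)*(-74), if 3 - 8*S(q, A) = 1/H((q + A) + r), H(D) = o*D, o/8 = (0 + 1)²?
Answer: -3589/128 ≈ -28.039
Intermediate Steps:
o = 8 (o = 8*(0 + 1)² = 8*1² = 8*1 = 8)
H(D) = 8*D
S(q, A) = 3/8 - 1/(8*(8 + 8*A + 8*q)) (S(q, A) = 3/8 - 1/(8*((q + A) + 1))/8 = 3/8 - 1/(8*((A + q) + 1))/8 = 3/8 - 1/(8*(1 + A + q))/8 = 3/8 - 1/(8*(8 + 8*A + 8*q)))
S(a(5, -5), 1*0)*(-74) = ((23 + 24*(1*0) + 24*(-5))/(64*(1 + 1*0 - 5)))*(-74) = ((23 + 24*0 - 120)/(64*(1 + 0 - 5)))*(-74) = ((1/64)*(23 + 0 - 120)/(-4))*(-74) = ((1/64)*(-¼)*(-97))*(-74) = (97/256)*(-74) = -3589/128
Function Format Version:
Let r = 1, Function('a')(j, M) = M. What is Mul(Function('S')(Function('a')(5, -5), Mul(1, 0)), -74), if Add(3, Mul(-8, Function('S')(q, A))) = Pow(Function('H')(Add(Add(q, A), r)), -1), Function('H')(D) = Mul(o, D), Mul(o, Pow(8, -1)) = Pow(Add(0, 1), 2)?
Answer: Rational(-3589, 128) ≈ -28.039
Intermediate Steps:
o = 8 (o = Mul(8, Pow(Add(0, 1), 2)) = Mul(8, Pow(1, 2)) = Mul(8, 1) = 8)
Function('H')(D) = Mul(8, D)
Function('S')(q, A) = Add(Rational(3, 8), Mul(Rational(-1, 8), Pow(Add(8, Mul(8, A), Mul(8, q)), -1))) (Function('S')(q, A) = Add(Rational(3, 8), Mul(Rational(-1, 8), Pow(Mul(8, Add(Add(q, A), 1)), -1))) = Add(Rational(3, 8), Mul(Rational(-1, 8), Pow(Mul(8, Add(Add(A, q), 1)), -1))) = Add(Rational(3, 8), Mul(Rational(-1, 8), Pow(Mul(8, Add(1, A, q)), -1))) = Add(Rational(3, 8), Mul(Rational(-1, 8), Pow(Add(8, Mul(8, A), Mul(8, q)), -1))))
Mul(Function('S')(Function('a')(5, -5), Mul(1, 0)), -74) = Mul(Mul(Rational(1, 64), Pow(Add(1, Mul(1, 0), -5), -1), Add(23, Mul(24, Mul(1, 0)), Mul(24, -5))), -74) = Mul(Mul(Rational(1, 64), Pow(Add(1, 0, -5), -1), Add(23, Mul(24, 0), -120)), -74) = Mul(Mul(Rational(1, 64), Pow(-4, -1), Add(23, 0, -120)), -74) = Mul(Mul(Rational(1, 64), Rational(-1, 4), -97), -74) = Mul(Rational(97, 256), -74) = Rational(-3589, 128)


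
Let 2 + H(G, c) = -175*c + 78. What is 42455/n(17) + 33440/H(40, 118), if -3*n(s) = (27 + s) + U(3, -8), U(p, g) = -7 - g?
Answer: -29132359/10287 ≈ -2832.0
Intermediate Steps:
n(s) = -28/3 - s/3 (n(s) = -((27 + s) + (-7 - 1*(-8)))/3 = -((27 + s) + (-7 + 8))/3 = -((27 + s) + 1)/3 = -(28 + s)/3 = -28/3 - s/3)
H(G, c) = 76 - 175*c (H(G, c) = -2 + (-175*c + 78) = -2 + (78 - 175*c) = 76 - 175*c)
42455/n(17) + 33440/H(40, 118) = 42455/(-28/3 - 1/3*17) + 33440/(76 - 175*118) = 42455/(-28/3 - 17/3) + 33440/(76 - 20650) = 42455/(-15) + 33440/(-20574) = 42455*(-1/15) + 33440*(-1/20574) = -8491/3 - 16720/10287 = -29132359/10287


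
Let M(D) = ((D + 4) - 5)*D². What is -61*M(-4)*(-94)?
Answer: -458720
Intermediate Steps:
M(D) = D²*(-1 + D) (M(D) = ((4 + D) - 5)*D² = (-1 + D)*D² = D²*(-1 + D))
-61*M(-4)*(-94) = -61*(-4)²*(-1 - 4)*(-94) = -976*(-5)*(-94) = -61*(-80)*(-94) = 4880*(-94) = -458720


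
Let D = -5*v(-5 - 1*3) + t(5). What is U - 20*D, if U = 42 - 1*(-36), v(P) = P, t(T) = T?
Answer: -822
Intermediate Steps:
U = 78 (U = 42 + 36 = 78)
D = 45 (D = -5*(-5 - 1*3) + 5 = -5*(-5 - 3) + 5 = -5*(-8) + 5 = 40 + 5 = 45)
U - 20*D = 78 - 20*45 = 78 - 900 = -822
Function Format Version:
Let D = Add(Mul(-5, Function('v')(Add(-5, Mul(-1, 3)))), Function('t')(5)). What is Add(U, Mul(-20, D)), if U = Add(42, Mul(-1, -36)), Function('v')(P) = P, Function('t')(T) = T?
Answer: -822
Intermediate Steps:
U = 78 (U = Add(42, 36) = 78)
D = 45 (D = Add(Mul(-5, Add(-5, Mul(-1, 3))), 5) = Add(Mul(-5, Add(-5, -3)), 5) = Add(Mul(-5, -8), 5) = Add(40, 5) = 45)
Add(U, Mul(-20, D)) = Add(78, Mul(-20, 45)) = Add(78, -900) = -822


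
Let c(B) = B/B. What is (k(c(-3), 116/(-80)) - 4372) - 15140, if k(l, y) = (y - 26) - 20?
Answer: -391189/20 ≈ -19559.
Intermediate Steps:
c(B) = 1
k(l, y) = -46 + y (k(l, y) = (-26 + y) - 20 = -46 + y)
(k(c(-3), 116/(-80)) - 4372) - 15140 = ((-46 + 116/(-80)) - 4372) - 15140 = ((-46 + 116*(-1/80)) - 4372) - 15140 = ((-46 - 29/20) - 4372) - 15140 = (-949/20 - 4372) - 15140 = -88389/20 - 15140 = -391189/20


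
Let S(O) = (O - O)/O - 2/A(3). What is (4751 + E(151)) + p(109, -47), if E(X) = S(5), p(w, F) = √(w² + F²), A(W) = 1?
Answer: 4749 + √14090 ≈ 4867.7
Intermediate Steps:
S(O) = -2 (S(O) = (O - O)/O - 2/1 = 0/O - 2*1 = 0 - 2 = -2)
p(w, F) = √(F² + w²)
E(X) = -2
(4751 + E(151)) + p(109, -47) = (4751 - 2) + √((-47)² + 109²) = 4749 + √(2209 + 11881) = 4749 + √14090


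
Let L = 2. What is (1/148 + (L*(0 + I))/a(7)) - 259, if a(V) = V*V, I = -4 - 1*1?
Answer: -1879699/7252 ≈ -259.20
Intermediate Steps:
I = -5 (I = -4 - 1 = -5)
a(V) = V**2
(1/148 + (L*(0 + I))/a(7)) - 259 = (1/148 + (2*(0 - 5))/(7**2)) - 259 = (1/148 + (2*(-5))/49) - 259 = (1/148 - 10*1/49) - 259 = (1/148 - 10/49) - 259 = -1431/7252 - 259 = -1879699/7252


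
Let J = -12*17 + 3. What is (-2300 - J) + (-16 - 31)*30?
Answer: -3509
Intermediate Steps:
J = -201 (J = -204 + 3 = -201)
(-2300 - J) + (-16 - 31)*30 = (-2300 - 1*(-201)) + (-16 - 31)*30 = (-2300 + 201) - 47*30 = -2099 - 1410 = -3509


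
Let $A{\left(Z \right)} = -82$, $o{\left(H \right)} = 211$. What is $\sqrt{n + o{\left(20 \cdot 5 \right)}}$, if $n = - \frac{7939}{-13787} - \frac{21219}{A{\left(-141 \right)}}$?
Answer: $\frac{15 \sqrt{9244908534}}{66502} \approx 21.687$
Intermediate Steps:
$n = \frac{17246903}{66502}$ ($n = - \frac{7939}{-13787} - \frac{21219}{-82} = \left(-7939\right) \left(- \frac{1}{13787}\right) - - \frac{21219}{82} = \frac{467}{811} + \frac{21219}{82} = \frac{17246903}{66502} \approx 259.34$)
$\sqrt{n + o{\left(20 \cdot 5 \right)}} = \sqrt{\frac{17246903}{66502} + 211} = \sqrt{\frac{31278825}{66502}} = \frac{15 \sqrt{9244908534}}{66502}$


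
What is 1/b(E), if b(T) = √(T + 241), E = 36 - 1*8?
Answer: √269/269 ≈ 0.060971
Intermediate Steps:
E = 28 (E = 36 - 8 = 28)
b(T) = √(241 + T)
1/b(E) = 1/(√(241 + 28)) = 1/(√269) = √269/269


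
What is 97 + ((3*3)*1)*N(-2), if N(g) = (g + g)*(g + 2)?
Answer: 97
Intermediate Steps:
N(g) = 2*g*(2 + g) (N(g) = (2*g)*(2 + g) = 2*g*(2 + g))
97 + ((3*3)*1)*N(-2) = 97 + ((3*3)*1)*(2*(-2)*(2 - 2)) = 97 + (9*1)*(2*(-2)*0) = 97 + 9*0 = 97 + 0 = 97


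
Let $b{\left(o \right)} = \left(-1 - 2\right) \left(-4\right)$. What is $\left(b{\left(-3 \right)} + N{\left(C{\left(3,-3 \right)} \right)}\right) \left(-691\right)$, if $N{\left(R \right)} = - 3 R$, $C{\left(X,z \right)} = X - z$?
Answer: $4146$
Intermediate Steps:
$b{\left(o \right)} = 12$ ($b{\left(o \right)} = \left(-3\right) \left(-4\right) = 12$)
$\left(b{\left(-3 \right)} + N{\left(C{\left(3,-3 \right)} \right)}\right) \left(-691\right) = \left(12 - 3 \left(3 - -3\right)\right) \left(-691\right) = \left(12 - 3 \left(3 + 3\right)\right) \left(-691\right) = \left(12 - 18\right) \left(-691\right) = \left(-6\right) \left(-691\right) = 4146$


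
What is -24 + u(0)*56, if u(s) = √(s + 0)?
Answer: -24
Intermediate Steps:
u(s) = √s
-24 + u(0)*56 = -24 + √0*56 = -24 + 0*56 = -24 + 0 = -24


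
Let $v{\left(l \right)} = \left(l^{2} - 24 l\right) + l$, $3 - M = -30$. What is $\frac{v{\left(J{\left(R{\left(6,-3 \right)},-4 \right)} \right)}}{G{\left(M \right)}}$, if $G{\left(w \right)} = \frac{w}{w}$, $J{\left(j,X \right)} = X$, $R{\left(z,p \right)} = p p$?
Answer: $108$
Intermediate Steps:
$R{\left(z,p \right)} = p^{2}$
$M = 33$ ($M = 3 - -30 = 3 + 30 = 33$)
$v{\left(l \right)} = l^{2} - 23 l$
$G{\left(w \right)} = 1$
$\frac{v{\left(J{\left(R{\left(6,-3 \right)},-4 \right)} \right)}}{G{\left(M \right)}} = \frac{\left(-4\right) \left(-23 - 4\right)}{1} = \left(-4\right) \left(-27\right) 1 = 108 \cdot 1 = 108$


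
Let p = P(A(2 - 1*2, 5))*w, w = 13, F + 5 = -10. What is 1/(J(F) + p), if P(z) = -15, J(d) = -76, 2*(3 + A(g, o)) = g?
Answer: -1/271 ≈ -0.0036900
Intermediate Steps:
A(g, o) = -3 + g/2
F = -15 (F = -5 - 10 = -15)
p = -195 (p = -15*13 = -195)
1/(J(F) + p) = 1/(-76 - 195) = 1/(-271) = -1/271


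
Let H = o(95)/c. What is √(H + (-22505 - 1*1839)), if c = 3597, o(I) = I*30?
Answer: I*√34995819694/1199 ≈ 156.02*I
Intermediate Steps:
o(I) = 30*I
H = 950/1199 (H = (30*95)/3597 = 2850*(1/3597) = 950/1199 ≈ 0.79233)
√(H + (-22505 - 1*1839)) = √(950/1199 + (-22505 - 1*1839)) = √(950/1199 + (-22505 - 1839)) = √(950/1199 - 24344) = √(-29187506/1199) = I*√34995819694/1199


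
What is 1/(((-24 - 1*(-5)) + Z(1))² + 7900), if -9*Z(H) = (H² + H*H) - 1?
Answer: 81/669484 ≈ 0.00012099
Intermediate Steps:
Z(H) = ⅑ - 2*H²/9 (Z(H) = -((H² + H*H) - 1)/9 = -((H² + H²) - 1)/9 = -(2*H² - 1)/9 = -(-1 + 2*H²)/9 = ⅑ - 2*H²/9)
1/(((-24 - 1*(-5)) + Z(1))² + 7900) = 1/(((-24 - 1*(-5)) + (⅑ - 2/9*1²))² + 7900) = 1/(((-24 + 5) + (⅑ - 2/9*1))² + 7900) = 1/((-19 + (⅑ - 2/9))² + 7900) = 1/((-19 - ⅑)² + 7900) = 1/((-172/9)² + 7900) = 1/(29584/81 + 7900) = 1/(669484/81) = 81/669484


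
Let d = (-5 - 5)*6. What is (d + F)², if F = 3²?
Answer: 2601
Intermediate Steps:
F = 9
d = -60 (d = -10*6 = -60)
(d + F)² = (-60 + 9)² = (-51)² = 2601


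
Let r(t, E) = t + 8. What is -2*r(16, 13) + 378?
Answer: 330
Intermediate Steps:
r(t, E) = 8 + t
-2*r(16, 13) + 378 = -2*(8 + 16) + 378 = -2*24 + 378 = -48 + 378 = 330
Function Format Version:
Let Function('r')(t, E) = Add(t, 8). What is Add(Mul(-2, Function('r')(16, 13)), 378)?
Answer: 330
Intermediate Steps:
Function('r')(t, E) = Add(8, t)
Add(Mul(-2, Function('r')(16, 13)), 378) = Add(Mul(-2, Add(8, 16)), 378) = Add(Mul(-2, 24), 378) = Add(-48, 378) = 330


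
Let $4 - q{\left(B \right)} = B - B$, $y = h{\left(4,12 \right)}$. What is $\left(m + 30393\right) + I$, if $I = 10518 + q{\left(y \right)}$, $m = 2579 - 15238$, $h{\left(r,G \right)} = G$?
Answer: $28256$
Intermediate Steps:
$y = 12$
$q{\left(B \right)} = 4$ ($q{\left(B \right)} = 4 - \left(B - B\right) = 4 - 0 = 4 + 0 = 4$)
$m = -12659$
$I = 10522$ ($I = 10518 + 4 = 10522$)
$\left(m + 30393\right) + I = \left(-12659 + 30393\right) + 10522 = 17734 + 10522 = 28256$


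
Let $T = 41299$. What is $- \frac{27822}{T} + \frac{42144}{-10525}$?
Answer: $- \frac{2033331606}{434671975} \approx -4.6779$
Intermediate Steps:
$- \frac{27822}{T} + \frac{42144}{-10525} = - \frac{27822}{41299} + \frac{42144}{-10525} = \left(-27822\right) \frac{1}{41299} + 42144 \left(- \frac{1}{10525}\right) = - \frac{27822}{41299} - \frac{42144}{10525} = - \frac{2033331606}{434671975}$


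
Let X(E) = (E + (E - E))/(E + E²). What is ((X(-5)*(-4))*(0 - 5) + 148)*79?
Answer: 11297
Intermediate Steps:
X(E) = E/(E + E²) (X(E) = (E + 0)/(E + E²) = E/(E + E²))
((X(-5)*(-4))*(0 - 5) + 148)*79 = ((-4/(1 - 5))*(0 - 5) + 148)*79 = ((-4/(-4))*(-5) + 148)*79 = (-¼*(-4)*(-5) + 148)*79 = (1*(-5) + 148)*79 = (-5 + 148)*79 = 143*79 = 11297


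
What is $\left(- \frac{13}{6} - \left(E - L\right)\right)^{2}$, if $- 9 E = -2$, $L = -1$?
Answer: $\frac{3721}{324} \approx 11.485$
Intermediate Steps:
$E = \frac{2}{9}$ ($E = \left(- \frac{1}{9}\right) \left(-2\right) = \frac{2}{9} \approx 0.22222$)
$\left(- \frac{13}{6} - \left(E - L\right)\right)^{2} = \left(- \frac{13}{6} - \frac{11}{9}\right)^{2} = \left(- \frac{61}{18}\right)^{2} = \frac{3721}{324}$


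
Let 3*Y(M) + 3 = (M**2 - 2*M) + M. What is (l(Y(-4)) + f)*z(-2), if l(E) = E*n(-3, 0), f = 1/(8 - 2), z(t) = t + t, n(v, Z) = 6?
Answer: -410/3 ≈ -136.67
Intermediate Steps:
z(t) = 2*t
Y(M) = -1 - M/3 + M**2/3 (Y(M) = -1 + ((M**2 - 2*M) + M)/3 = -1 + (M**2 - M)/3 = -1 + (-M/3 + M**2/3) = -1 - M/3 + M**2/3)
f = 1/6 ≈ 0.16667
l(E) = 6*E (l(E) = E*6 = 6*E)
(l(Y(-4)) + f)*z(-2) = (6*(-1 - 1/3*(-4) + (1/3)*(-4)**2) + 1/6)*(2*(-2)) = (6*(-1 + 4/3 + (1/3)*16) + 1/6)*(-4) = (6*(-1 + 4/3 + 16/3) + 1/6)*(-4) = (6*(17/3) + 1/6)*(-4) = (34 + 1/6)*(-4) = (205/6)*(-4) = -410/3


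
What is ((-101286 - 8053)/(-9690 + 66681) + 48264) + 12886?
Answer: 3484890311/56991 ≈ 61148.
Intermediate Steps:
((-101286 - 8053)/(-9690 + 66681) + 48264) + 12886 = (-109339/56991 + 48264) + 12886 = 2750504285/56991 + 12886 = 3484890311/56991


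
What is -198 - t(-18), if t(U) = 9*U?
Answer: -36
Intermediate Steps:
-198 - t(-18) = -198 - 9*(-18) = -198 - 1*(-162) = -198 + 162 = -36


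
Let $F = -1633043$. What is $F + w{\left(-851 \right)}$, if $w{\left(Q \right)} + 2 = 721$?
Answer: $-1632324$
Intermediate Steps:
$w{\left(Q \right)} = 719$ ($w{\left(Q \right)} = -2 + 721 = 719$)
$F + w{\left(-851 \right)} = -1633043 + 719 = -1632324$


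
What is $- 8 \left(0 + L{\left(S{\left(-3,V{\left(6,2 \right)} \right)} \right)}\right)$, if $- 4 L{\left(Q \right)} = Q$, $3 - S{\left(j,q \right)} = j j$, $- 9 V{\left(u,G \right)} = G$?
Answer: $-12$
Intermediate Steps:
$V{\left(u,G \right)} = - \frac{G}{9}$
$S{\left(j,q \right)} = 3 - j^{2}$ ($S{\left(j,q \right)} = 3 - j j = 3 - j^{2}$)
$L{\left(Q \right)} = - \frac{Q}{4}$
$- 8 \left(0 + L{\left(S{\left(-3,V{\left(6,2 \right)} \right)} \right)}\right) = - 8 \left(0 - \frac{3 - \left(-3\right)^{2}}{4}\right) = - 8 \left(0 - \frac{3 - 9}{4}\right) = - 8 \left(0 - - \frac{3}{2}\right) = - 8 \left(0 + \frac{3}{2}\right) = \left(-8\right) \frac{3}{2} = -12$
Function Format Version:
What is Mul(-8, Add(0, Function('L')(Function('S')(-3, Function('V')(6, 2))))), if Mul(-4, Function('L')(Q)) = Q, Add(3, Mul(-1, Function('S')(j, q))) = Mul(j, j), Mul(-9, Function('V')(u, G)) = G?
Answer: -12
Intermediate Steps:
Function('V')(u, G) = Mul(Rational(-1, 9), G)
Function('S')(j, q) = Add(3, Mul(-1, Pow(j, 2))) (Function('S')(j, q) = Add(3, Mul(-1, Mul(j, j))) = Add(3, Mul(-1, Pow(j, 2))))
Function('L')(Q) = Mul(Rational(-1, 4), Q)
Mul(-8, Add(0, Function('L')(Function('S')(-3, Function('V')(6, 2))))) = Mul(-8, Add(0, Mul(Rational(-1, 4), Add(3, Mul(-1, Pow(-3, 2)))))) = Mul(-8, Add(0, Mul(Rational(-1, 4), Add(3, Mul(-1, 9))))) = Mul(-8, Add(0, Mul(Rational(-1, 4), Add(3, -9)))) = Mul(-8, Add(0, Mul(Rational(-1, 4), -6))) = Mul(-8, Add(0, Rational(3, 2))) = Mul(-8, Rational(3, 2)) = -12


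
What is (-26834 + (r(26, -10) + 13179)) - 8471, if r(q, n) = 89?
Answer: -22037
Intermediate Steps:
(-26834 + (r(26, -10) + 13179)) - 8471 = (-26834 + (89 + 13179)) - 8471 = (-26834 + 13268) - 8471 = -13566 - 8471 = -22037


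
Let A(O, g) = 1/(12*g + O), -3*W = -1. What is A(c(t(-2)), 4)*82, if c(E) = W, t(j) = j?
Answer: 246/145 ≈ 1.6966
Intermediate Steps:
W = ⅓ (W = -⅓*(-1) = ⅓ ≈ 0.33333)
c(E) = ⅓
A(O, g) = 1/(O + 12*g)
A(c(t(-2)), 4)*82 = 82/(⅓ + 12*4) = 82/(⅓ + 48) = 82/(145/3) = (3/145)*82 = 246/145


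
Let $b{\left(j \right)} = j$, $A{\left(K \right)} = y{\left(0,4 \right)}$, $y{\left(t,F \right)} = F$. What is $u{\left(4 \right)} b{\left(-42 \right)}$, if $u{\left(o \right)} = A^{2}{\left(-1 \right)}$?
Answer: $-672$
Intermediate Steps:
$A{\left(K \right)} = 4$
$u{\left(o \right)} = 16$ ($u{\left(o \right)} = 4^{2} = 16$)
$u{\left(4 \right)} b{\left(-42 \right)} = 16 \left(-42\right) = -672$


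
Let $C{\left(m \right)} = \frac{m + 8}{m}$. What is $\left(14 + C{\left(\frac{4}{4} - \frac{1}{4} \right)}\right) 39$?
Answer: $1001$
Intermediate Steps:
$C{\left(m \right)} = \frac{8 + m}{m}$
$\left(14 + C{\left(\frac{4}{4} - \frac{1}{4} \right)}\right) 39 = \left(14 + \frac{8 + \left(\frac{4}{4} - \frac{1}{4}\right)}{\frac{4}{4} - \frac{1}{4}}\right) 39 = \left(14 + \frac{8 + \left(4 \cdot \frac{1}{4} - \frac{1}{4}\right)}{4 \cdot \frac{1}{4} - \frac{1}{4}}\right) 39 = \left(14 + \frac{8 + \left(1 - \frac{1}{4}\right)}{1 - \frac{1}{4}}\right) 39 = \left(14 + \frac{8 + \frac{3}{4}}{\frac{3}{4}}\right) 39 = \left(14 + \frac{4}{3} \cdot \frac{35}{4}\right) 39 = \left(14 + \frac{35}{3}\right) 39 = \frac{77}{3} \cdot 39 = 1001$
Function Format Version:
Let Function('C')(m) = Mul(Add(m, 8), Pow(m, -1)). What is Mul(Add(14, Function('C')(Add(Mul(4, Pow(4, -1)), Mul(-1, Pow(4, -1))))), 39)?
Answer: 1001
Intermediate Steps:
Function('C')(m) = Mul(Pow(m, -1), Add(8, m)) (Function('C')(m) = Mul(Add(8, m), Pow(m, -1)) = Mul(Pow(m, -1), Add(8, m)))
Mul(Add(14, Function('C')(Add(Mul(4, Pow(4, -1)), Mul(-1, Pow(4, -1))))), 39) = Mul(Add(14, Mul(Pow(Add(Mul(4, Pow(4, -1)), Mul(-1, Pow(4, -1))), -1), Add(8, Add(Mul(4, Pow(4, -1)), Mul(-1, Pow(4, -1)))))), 39) = Mul(Add(14, Mul(Pow(Add(Mul(4, Rational(1, 4)), Mul(-1, Rational(1, 4))), -1), Add(8, Add(Mul(4, Rational(1, 4)), Mul(-1, Rational(1, 4)))))), 39) = Mul(Add(14, Mul(Pow(Add(1, Rational(-1, 4)), -1), Add(8, Add(1, Rational(-1, 4))))), 39) = Mul(Add(14, Mul(Pow(Rational(3, 4), -1), Add(8, Rational(3, 4)))), 39) = Mul(Add(14, Mul(Rational(4, 3), Rational(35, 4))), 39) = Mul(Add(14, Rational(35, 3)), 39) = Mul(Rational(77, 3), 39) = 1001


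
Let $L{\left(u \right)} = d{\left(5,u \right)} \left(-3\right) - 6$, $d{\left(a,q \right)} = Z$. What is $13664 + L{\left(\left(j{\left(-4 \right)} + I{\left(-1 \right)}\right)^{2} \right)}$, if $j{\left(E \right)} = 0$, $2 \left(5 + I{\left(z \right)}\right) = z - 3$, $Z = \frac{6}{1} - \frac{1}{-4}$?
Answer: $\frac{54557}{4} \approx 13639.0$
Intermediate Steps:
$Z = \frac{25}{4}$ ($Z = 6 \cdot 1 - - \frac{1}{4} = 6 + \frac{1}{4} = \frac{25}{4} \approx 6.25$)
$d{\left(a,q \right)} = \frac{25}{4}$
$I{\left(z \right)} = - \frac{13}{2} + \frac{z}{2}$ ($I{\left(z \right)} = -5 + \frac{z - 3}{2} = -5 + \frac{-3 + z}{2} = -5 + \left(- \frac{3}{2} + \frac{z}{2}\right) = - \frac{13}{2} + \frac{z}{2}$)
$L{\left(u \right)} = - \frac{99}{4}$ ($L{\left(u \right)} = \frac{25}{4} \left(-3\right) - 6 = - \frac{75}{4} - 6 = - \frac{99}{4}$)
$13664 + L{\left(\left(j{\left(-4 \right)} + I{\left(-1 \right)}\right)^{2} \right)} = 13664 - \frac{99}{4} = \frac{54557}{4}$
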